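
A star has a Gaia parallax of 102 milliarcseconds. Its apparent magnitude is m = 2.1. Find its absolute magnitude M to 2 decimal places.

M ≈ 2.14

p = 102 mas = 0.102″ → d = 1/p = 9.804 pc
5 log₁₀(d/10 pc) = 5 log₁₀(9.804) − 5 = -0.043
M = m − 5 log₁₀(d/10) = 2.1 + 0.043 = 2.143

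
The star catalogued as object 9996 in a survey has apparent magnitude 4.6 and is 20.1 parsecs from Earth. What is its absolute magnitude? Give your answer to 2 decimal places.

5 log₁₀(d/10 pc) = 5 log₁₀(20.10) − 5 = 1.516
M = m − 5 log₁₀(d/10) = 4.6 − 1.516 = 3.084

M ≈ 3.08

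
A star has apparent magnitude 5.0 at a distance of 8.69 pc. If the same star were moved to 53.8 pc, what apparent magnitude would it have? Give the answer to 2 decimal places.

m ≈ 8.96

Flux ∝ 1/d², so Δm = 5 log₁₀(d₂/d₁) = 5 log₁₀(53.8/8.69) = 3.959
m₂ = m₁ + Δm = 5.0 + (3.959) = 8.959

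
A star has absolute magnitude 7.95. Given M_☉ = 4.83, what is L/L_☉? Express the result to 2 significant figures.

M − M_☉ = 7.95 − 4.83 = 3.120
L/L_☉ = 10^(−0.4 (M − M_☉)) = 10^-1.248 = 0.05649

L/L_☉ ≈ 0.056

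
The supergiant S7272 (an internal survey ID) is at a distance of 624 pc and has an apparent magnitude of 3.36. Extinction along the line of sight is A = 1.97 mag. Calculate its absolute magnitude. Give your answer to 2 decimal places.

M ≈ -7.59

5 log₁₀(d/10 pc) = 5 log₁₀(624.0) − 5 = 8.976
M = m − 5 log₁₀(d/10) − A = 3.36 − 8.976 − 1.97 = -7.586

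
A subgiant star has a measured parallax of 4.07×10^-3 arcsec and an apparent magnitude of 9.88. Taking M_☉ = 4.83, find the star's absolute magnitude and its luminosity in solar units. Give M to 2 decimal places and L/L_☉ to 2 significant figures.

d = 1/p = 1/4.07×10^-3″ = 245.7 pc
M = m − 5 log₁₀ d + 5 = 9.88 − 5·2.3904 + 5 = 2.928
M − M_☉ = 2.928 − 4.83 = -1.902
L/L_☉ = 10^(−0.4 × -1.902) = 5.765

M ≈ 2.93; L/L_☉ ≈ 5.8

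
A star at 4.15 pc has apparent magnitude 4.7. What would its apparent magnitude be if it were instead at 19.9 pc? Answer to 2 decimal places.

Flux ∝ 1/d², so Δm = 5 log₁₀(d₂/d₁) = 5 log₁₀(19.9/4.15) = 3.404
m₂ = m₁ + Δm = 4.7 + (3.404) = 8.104

m ≈ 8.10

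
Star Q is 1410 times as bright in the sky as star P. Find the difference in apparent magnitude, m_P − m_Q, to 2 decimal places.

m_P − m_Q ≈ 7.87

Pogson: Δm = −2.5 log₁₀(ratio) = −2.5 log₁₀(1410) = −2.5 × 3.1492 = -7.873
Star Q is brighter so has the smaller magnitude: m_P − m_Q is positive.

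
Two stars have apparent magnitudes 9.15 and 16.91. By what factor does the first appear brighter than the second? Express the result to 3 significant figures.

1270

Magnitude difference = -7.76
Flux ratio = 10^(−0.4 Δm) = 10^(−0.4 × -7.76) = 10^3.104 = 1271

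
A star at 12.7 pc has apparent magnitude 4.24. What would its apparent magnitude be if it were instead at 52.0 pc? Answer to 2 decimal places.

Flux ∝ 1/d², so Δm = 5 log₁₀(d₂/d₁) = 5 log₁₀(52.0/12.7) = 3.061
m₂ = m₁ + Δm = 4.24 + (3.061) = 7.301

m ≈ 7.30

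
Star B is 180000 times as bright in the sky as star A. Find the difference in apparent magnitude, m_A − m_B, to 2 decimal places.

m_A − m_B ≈ 13.14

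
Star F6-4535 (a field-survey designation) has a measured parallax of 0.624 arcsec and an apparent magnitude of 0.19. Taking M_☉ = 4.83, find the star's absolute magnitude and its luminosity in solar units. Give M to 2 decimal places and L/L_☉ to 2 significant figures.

d = 1/p = 1/0.624″ = 1.603 pc
M = m − 5 log₁₀ d + 5 = 0.19 − 5·0.2048 + 5 = 4.166
M − M_☉ = 4.166 − 4.83 = -0.664
L/L_☉ = 10^(−0.4 × -0.664) = 1.843

M ≈ 4.17; L/L_☉ ≈ 1.8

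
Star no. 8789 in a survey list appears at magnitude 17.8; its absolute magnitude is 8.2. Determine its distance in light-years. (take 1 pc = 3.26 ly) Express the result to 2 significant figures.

d ≈ 2700 ly

μ = m − M = 9.600
m − M = 5 log₁₀ d − 5
log₁₀ d = (m − M)/5 + 1 = 2.9200
d = 10^2.9200 = 831.8 pc
= 2712 ly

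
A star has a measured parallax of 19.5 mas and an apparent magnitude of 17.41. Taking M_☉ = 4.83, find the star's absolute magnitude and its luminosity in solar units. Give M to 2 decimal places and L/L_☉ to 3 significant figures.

M ≈ 13.86; L/L_☉ ≈ 2.44×10^-4

d = 1/p = 1000/19.5 mas = 51.28 pc
M = m − 5 log₁₀ d + 5 = 17.41 − 5·1.7100 + 5 = 13.860
M − M_☉ = 13.860 − 4.83 = 9.030
L/L_☉ = 10^(−0.4 × 9.030) = 2.443×10^-4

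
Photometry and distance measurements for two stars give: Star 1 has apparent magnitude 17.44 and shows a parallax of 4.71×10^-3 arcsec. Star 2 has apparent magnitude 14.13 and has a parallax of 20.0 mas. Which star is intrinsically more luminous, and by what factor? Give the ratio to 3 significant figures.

Star 1: d = 1/p = 1/4.71×10^-3″ = 212.3 pc
Star 1: M = m − 5 log₁₀ d + 5 = 17.44 − 5·2.3270 + 5 = 10.805
Star 2: p = 20.0 mas = 0.0200″ → d = 1/p = 50.00 pc
Star 2: M = m − 5 log₁₀ d + 5 = 14.13 − 5·1.6990 + 5 = 10.635
ΔM = M_1 − M_2 = 10.805 − (10.635) = 0.170; smaller M is more luminous → Star 2.
L ratio = 10^(0.4 |ΔM|) = 10^0.068 = 1.169

Star 2 is more luminous, by a factor of 1.17.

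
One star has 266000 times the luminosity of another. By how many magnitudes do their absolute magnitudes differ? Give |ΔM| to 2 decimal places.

Pogson: ΔM = −2.5 log₁₀(ratio) = −2.5 log₁₀(266000) = −2.5 × 5.4249 = -13.562

|ΔM| ≈ 13.56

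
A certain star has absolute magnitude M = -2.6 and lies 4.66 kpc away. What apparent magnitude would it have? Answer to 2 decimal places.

m ≈ 10.74

d = 4.66 kpc = 4660 pc
m = M + 5 log₁₀ d − 5 = -2.6 + 5·3.6684 − 5 = 10.742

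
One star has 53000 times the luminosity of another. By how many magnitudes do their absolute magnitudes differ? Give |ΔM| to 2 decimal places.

Pogson: ΔM = −2.5 log₁₀(ratio) = −2.5 log₁₀(53000) = −2.5 × 4.7243 = -11.811

|ΔM| ≈ 11.81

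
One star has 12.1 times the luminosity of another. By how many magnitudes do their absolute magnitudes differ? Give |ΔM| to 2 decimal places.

Pogson: ΔM = −2.5 log₁₀(ratio) = −2.5 log₁₀(12.1) = −2.5 × 1.0828 = -2.707

|ΔM| ≈ 2.71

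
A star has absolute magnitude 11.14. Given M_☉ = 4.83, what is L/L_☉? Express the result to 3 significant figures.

L/L_☉ ≈ 2.99×10^-3

M − M_☉ = 11.14 − 4.83 = 6.310
L/L_☉ = 10^(−0.4 (M − M_☉)) = 10^-2.524 = 2.992×10^-3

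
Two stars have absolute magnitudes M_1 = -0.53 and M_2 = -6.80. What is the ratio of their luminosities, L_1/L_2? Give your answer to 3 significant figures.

L_1/L_2 ≈ 3.10×10^-3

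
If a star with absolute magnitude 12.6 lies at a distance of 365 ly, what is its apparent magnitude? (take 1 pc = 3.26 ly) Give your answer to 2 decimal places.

m ≈ 17.85

d = 365 ly / 3.26 = 112.0 pc
m = M + 5 log₁₀ d − 5 = 12.6 + 5·2.0491 − 5 = 17.845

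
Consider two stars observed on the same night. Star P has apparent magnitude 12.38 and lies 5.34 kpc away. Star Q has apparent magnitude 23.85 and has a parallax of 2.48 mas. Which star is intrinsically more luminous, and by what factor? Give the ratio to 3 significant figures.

Star P is more luminous, by a factor of 6.79×10^6.

Star P: d = 5.34 kpc = 5340 pc
Star P: M = m − 5 log₁₀ d + 5 = 12.38 − 5·3.7275 + 5 = -1.258
Star Q: p = 2.48 mas = 2.48×10^-3″ → d = 1/p = 403.2 pc
Star Q: M = m − 5 log₁₀ d + 5 = 23.85 − 5·2.6055 + 5 = 15.822
ΔM = M_P − M_Q = -1.258 − (15.822) = -17.080; smaller M is more luminous → Star P.
L ratio = 10^(0.4 |ΔM|) = 10^6.832 = 6.792×10^6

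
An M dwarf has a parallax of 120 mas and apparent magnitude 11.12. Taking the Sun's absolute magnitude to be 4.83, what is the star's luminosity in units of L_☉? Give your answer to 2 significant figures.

L/L_☉ ≈ 2.1×10^-3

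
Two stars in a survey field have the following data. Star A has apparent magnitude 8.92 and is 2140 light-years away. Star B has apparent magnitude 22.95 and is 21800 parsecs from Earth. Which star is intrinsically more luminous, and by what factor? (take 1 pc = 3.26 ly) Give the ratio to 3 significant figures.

Star A: d = 2140 ly / 3.26 = 656.4 pc
Star A: M = m − 5 log₁₀ d + 5 = 8.92 − 5·2.8172 + 5 = -0.166
Star B: M = m − 5 log₁₀ d + 5 = 22.95 − 5·4.3385 + 5 = 6.258
ΔM = M_A − M_B = -0.166 − (6.258) = -6.424; smaller M is more luminous → Star A.
L ratio = 10^(0.4 |ΔM|) = 10^2.569 = 371.1

Star A is more luminous, by a factor of 371.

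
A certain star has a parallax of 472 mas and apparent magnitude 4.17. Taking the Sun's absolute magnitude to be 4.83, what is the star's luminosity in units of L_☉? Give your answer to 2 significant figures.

L/L_☉ ≈ 0.082

d = 1/p = 1000/472 mas = 2.119 pc
M = m − 5 log₁₀ d + 5 = 4.17 − 5·0.3261 + 5 = 7.540
M − M_☉ = 7.540 − 4.83 = 2.710
L/L_☉ = 10^(−0.4 × 2.710) = 0.08244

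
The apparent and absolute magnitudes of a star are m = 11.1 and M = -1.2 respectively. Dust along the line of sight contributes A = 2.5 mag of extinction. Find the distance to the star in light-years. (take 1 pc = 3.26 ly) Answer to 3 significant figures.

d ≈ 2970 ly

m − M = 5 log₁₀(d/10 pc) + A  ⇒  11.1 − (-1.2) − 2.5 = 5 log₁₀(d/10)
9.800 = 5 log₁₀(d/10)
log₁₀ d = (m − M − A)/5 + 1 = 2.9600
d = 10^2.9600 = 912.0 pc
= 2973 ly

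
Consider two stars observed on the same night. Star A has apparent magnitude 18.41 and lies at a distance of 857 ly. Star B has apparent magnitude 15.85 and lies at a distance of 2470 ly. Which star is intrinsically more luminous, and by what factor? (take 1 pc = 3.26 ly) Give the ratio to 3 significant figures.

Star B is more luminous, by a factor of 87.8.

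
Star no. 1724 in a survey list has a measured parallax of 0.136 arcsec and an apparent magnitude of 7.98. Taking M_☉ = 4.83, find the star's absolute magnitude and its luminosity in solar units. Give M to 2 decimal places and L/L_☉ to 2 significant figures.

d = 1/p = 1/0.136″ = 7.353 pc
M = m − 5 log₁₀ d + 5 = 7.98 − 5·0.8665 + 5 = 8.648
M − M_☉ = 8.648 − 4.83 = 3.818
L/L_☉ = 10^(−0.4 × 3.818) = 0.02971

M ≈ 8.65; L/L_☉ ≈ 0.030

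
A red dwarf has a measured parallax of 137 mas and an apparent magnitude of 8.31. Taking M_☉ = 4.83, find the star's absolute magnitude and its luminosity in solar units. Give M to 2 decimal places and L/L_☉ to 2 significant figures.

d = 1/p = 1000/137 mas = 7.299 pc
M = m − 5 log₁₀ d + 5 = 8.31 − 5·0.8633 + 5 = 8.994
M − M_☉ = 8.994 − 4.83 = 4.164
L/L_☉ = 10^(−0.4 × 4.164) = 0.02161

M ≈ 8.99; L/L_☉ ≈ 0.022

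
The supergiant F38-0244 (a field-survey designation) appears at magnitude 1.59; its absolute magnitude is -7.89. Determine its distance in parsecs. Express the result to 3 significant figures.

μ = m − M = 9.480
m − M = 5 log₁₀ d − 5
log₁₀ d = (m − M)/5 + 1 = 2.8960
d = 10^2.8960 = 787.0 pc

d ≈ 787 pc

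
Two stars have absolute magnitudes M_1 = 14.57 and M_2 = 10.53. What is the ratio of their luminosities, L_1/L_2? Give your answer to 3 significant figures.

ΔM = M_1 − M_2 = 4.04
L_1/L_2 = 10^(−0.4 ΔM) = 10^-1.616 = 0.02421

L_1/L_2 ≈ 0.0242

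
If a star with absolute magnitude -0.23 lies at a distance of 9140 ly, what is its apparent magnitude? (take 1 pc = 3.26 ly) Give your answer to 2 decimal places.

m ≈ 12.01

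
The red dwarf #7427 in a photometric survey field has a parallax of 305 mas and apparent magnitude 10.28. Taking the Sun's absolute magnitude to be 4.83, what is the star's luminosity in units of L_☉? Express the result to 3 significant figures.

L/L_☉ ≈ 7.10×10^-4

d = 1/p = 1000/305 mas = 3.279 pc
M = m − 5 log₁₀ d + 5 = 10.28 − 5·0.5157 + 5 = 12.701
M − M_☉ = 12.701 − 4.83 = 7.871
L/L_☉ = 10^(−0.4 × 7.871) = 7.102×10^-4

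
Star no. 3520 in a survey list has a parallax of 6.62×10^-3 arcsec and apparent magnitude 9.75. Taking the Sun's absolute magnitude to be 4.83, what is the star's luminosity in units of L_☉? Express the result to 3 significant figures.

L/L_☉ ≈ 2.46

d = 1/p = 1/6.62×10^-3″ = 151.1 pc
M = m − 5 log₁₀ d + 5 = 9.75 − 5·2.1791 + 5 = 3.854
M − M_☉ = 3.854 − 4.83 = -0.976
L/L_☉ = 10^(−0.4 × -0.976) = 2.456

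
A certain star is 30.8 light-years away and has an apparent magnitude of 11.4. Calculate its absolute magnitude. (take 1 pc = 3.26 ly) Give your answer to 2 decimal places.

d = 30.8 ly / 3.26 = 9.448 pc
5 log₁₀(d/10 pc) = 5 log₁₀(9.448) − 5 = -0.123
M = m − 5 log₁₀(d/10) = 11.4 + 0.123 = 11.523

M ≈ 11.52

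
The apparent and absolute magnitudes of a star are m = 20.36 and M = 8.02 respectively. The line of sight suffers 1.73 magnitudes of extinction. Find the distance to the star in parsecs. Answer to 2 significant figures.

m − M = 5 log₁₀(d/10 pc) + A  ⇒  20.36 − (8.02) − 1.73 = 5 log₁₀(d/10)
10.610 = 5 log₁₀(d/10)
log₁₀ d = (m − M − A)/5 + 1 = 3.1220
d = 10^3.1220 = 1324 pc

d ≈ 1300 pc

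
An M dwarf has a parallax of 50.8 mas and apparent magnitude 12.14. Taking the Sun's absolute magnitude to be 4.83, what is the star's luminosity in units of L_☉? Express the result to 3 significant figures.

d = 1/p = 1000/50.8 mas = 19.69 pc
M = m − 5 log₁₀ d + 5 = 12.14 − 5·1.2941 + 5 = 10.669
M − M_☉ = 10.669 − 4.83 = 5.839
L/L_☉ = 10^(−0.4 × 5.839) = 4.616×10^-3

L/L_☉ ≈ 4.62×10^-3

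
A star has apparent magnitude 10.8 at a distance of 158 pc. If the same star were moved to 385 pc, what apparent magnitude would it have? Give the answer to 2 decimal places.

Flux ∝ 1/d², so Δm = 5 log₁₀(d₂/d₁) = 5 log₁₀(385/158) = 1.934
m₂ = m₁ + Δm = 10.8 + (1.934) = 12.734

m ≈ 12.73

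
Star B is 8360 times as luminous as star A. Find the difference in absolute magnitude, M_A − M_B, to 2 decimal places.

Pogson: ΔM = −2.5 log₁₀(ratio) = −2.5 log₁₀(8360) = −2.5 × 3.9222 = -9.806
Star B is brighter so has the smaller magnitude: M_A − M_B is positive.

M_A − M_B ≈ 9.81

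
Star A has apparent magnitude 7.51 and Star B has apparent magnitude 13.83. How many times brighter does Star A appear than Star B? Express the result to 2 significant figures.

Magnitude difference = -6.32
Flux ratio = 10^(−0.4 Δm) = 10^(−0.4 × -6.32) = 10^2.528 = 337.3

340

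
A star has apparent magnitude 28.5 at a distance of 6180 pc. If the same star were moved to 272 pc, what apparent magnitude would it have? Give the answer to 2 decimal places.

Flux ∝ 1/d², so Δm = 5 log₁₀(d₂/d₁) = 5 log₁₀(272/6180) = -6.782
m₂ = m₁ + Δm = 28.5 + (-6.782) = 21.718

m ≈ 21.72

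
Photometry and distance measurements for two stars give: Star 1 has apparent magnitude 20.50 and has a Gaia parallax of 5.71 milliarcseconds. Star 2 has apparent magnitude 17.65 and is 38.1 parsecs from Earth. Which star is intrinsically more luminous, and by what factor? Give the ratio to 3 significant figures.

Star 1 is more luminous, by a factor of 1.53.

Star 1: p = 5.71 mas = 5.71×10^-3″ → d = 1/p = 175.1 pc
Star 1: M = m − 5 log₁₀ d + 5 = 20.50 − 5·2.2434 + 5 = 14.283
Star 2: M = m − 5 log₁₀ d + 5 = 17.65 − 5·1.5809 + 5 = 14.745
ΔM = M_1 − M_2 = 14.283 − (14.745) = -0.462; smaller M is more luminous → Star 1.
L ratio = 10^(0.4 |ΔM|) = 10^0.185 = 1.531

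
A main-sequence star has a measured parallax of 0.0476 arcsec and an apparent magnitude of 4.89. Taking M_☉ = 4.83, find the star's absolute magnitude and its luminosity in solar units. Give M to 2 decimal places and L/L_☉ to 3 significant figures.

d = 1/p = 1/0.0476″ = 21.01 pc
M = m − 5 log₁₀ d + 5 = 4.89 − 5·1.3224 + 5 = 3.278
M − M_☉ = 3.278 − 4.83 = -1.552
L/L_☉ = 10^(−0.4 × -1.552) = 4.176

M ≈ 3.28; L/L_☉ ≈ 4.18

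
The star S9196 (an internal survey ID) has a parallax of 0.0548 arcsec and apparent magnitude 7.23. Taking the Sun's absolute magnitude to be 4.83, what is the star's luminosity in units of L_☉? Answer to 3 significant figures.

L/L_☉ ≈ 0.365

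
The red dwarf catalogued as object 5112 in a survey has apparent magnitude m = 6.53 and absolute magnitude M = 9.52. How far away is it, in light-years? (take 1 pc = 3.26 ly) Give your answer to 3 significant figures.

Distance modulus: m − M = 6.53 − (9.52) = -2.990
m − M = 5 log₁₀ d − 5
log₁₀ d = (m − M)/5 + 1 = 0.4020
d = 10^0.4020 = 2.523 pc
= 8.227 ly

d ≈ 8.23 ly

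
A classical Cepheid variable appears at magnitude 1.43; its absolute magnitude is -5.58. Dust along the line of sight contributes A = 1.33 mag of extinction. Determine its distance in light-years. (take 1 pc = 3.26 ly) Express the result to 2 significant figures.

m − M = 5 log₁₀(d/10 pc) + A  ⇒  1.43 − (-5.58) − 1.33 = 5 log₁₀(d/10)
5.680 = 5 log₁₀(d/10)
log₁₀ d = (m − M − A)/5 + 1 = 2.1360
d = 10^2.1360 = 136.8 pc
= 445.9 ly

d ≈ 450 ly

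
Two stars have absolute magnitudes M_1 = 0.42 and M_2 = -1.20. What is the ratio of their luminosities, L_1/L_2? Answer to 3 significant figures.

L_1/L_2 ≈ 0.225

ΔM = M_1 − M_2 = 1.62
L_1/L_2 = 10^(−0.4 ΔM) = 10^-0.648 = 0.2249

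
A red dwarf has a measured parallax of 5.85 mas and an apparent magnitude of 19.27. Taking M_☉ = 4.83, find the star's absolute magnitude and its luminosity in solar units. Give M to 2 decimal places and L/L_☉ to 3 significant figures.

M ≈ 13.11; L/L_☉ ≈ 4.89×10^-4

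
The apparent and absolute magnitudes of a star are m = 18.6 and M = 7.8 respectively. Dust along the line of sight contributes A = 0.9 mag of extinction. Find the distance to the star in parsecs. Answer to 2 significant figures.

d ≈ 950 pc

m − M = 5 log₁₀(d/10 pc) + A  ⇒  18.6 − (7.8) − 0.9 = 5 log₁₀(d/10)
9.900 = 5 log₁₀(d/10)
log₁₀ d = (m − M − A)/5 + 1 = 2.9800
d = 10^2.9800 = 955.0 pc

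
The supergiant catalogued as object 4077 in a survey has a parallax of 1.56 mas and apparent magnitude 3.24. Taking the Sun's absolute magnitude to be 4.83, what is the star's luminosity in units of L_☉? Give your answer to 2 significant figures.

d = 1/p = 1000/1.56 mas = 641.0 pc
M = m − 5 log₁₀ d + 5 = 3.24 − 5·2.8069 + 5 = -5.794
M − M_☉ = -5.794 − 4.83 = -10.624
L/L_☉ = 10^(−0.4 × -10.624) = 17770

L/L_☉ ≈ 18000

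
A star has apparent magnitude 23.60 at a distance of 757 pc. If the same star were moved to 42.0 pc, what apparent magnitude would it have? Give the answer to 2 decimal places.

Flux ∝ 1/d², so Δm = 5 log₁₀(d₂/d₁) = 5 log₁₀(42.0/757) = -6.279
m₂ = m₁ + Δm = 23.60 + (-6.279) = 17.321

m ≈ 17.32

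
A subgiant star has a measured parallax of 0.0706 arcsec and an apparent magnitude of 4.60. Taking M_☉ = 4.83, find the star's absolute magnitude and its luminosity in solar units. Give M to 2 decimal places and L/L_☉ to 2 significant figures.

d = 1/p = 1/0.0706″ = 14.16 pc
M = m − 5 log₁₀ d + 5 = 4.60 − 5·1.1512 + 5 = 3.844
M − M_☉ = 3.844 − 4.83 = -0.986
L/L_☉ = 10^(−0.4 × -0.986) = 2.480

M ≈ 3.84; L/L_☉ ≈ 2.5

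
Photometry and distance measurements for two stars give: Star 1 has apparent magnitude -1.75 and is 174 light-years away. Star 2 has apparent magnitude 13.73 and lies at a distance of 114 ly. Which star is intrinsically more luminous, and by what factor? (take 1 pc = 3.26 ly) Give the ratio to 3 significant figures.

Star 1 is more luminous, by a factor of 3.62×10^6.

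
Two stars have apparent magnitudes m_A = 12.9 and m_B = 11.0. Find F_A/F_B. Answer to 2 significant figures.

Δm = 12.9 − (11.0) = 1.9
Flux ratio = 10^(−0.4 Δm) = 10^(−0.4 × 1.9) = 10^-0.760 = 0.1738

F_A/F_B ≈ 0.17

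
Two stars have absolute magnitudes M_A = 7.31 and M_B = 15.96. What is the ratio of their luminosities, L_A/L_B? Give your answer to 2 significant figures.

L_A/L_B ≈ 2900

ΔM = M_A − M_B = -8.65
L_A/L_B = 10^(−0.4 ΔM) = 10^3.460 = 2884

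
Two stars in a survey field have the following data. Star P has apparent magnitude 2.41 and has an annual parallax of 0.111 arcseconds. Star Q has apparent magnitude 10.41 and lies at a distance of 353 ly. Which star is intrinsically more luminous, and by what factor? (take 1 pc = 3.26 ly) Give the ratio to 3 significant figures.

Star P: d = 1/p = 1/0.111″ = 9.009 pc
Star P: M = m − 5 log₁₀ d + 5 = 2.41 − 5·0.9547 + 5 = 2.637
Star Q: d = 353 ly / 3.26 = 108.3 pc
Star Q: M = m − 5 log₁₀ d + 5 = 10.41 − 5·2.0346 + 5 = 5.237
ΔM = M_P − M_Q = 2.637 − (5.237) = -2.601; smaller M is more luminous → Star P.
L ratio = 10^(0.4 |ΔM|) = 10^1.040 = 10.97

Star P is more luminous, by a factor of 11.0.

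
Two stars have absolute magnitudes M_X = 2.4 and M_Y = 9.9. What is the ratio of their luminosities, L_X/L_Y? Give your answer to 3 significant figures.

ΔM = M_X − M_Y = -7.5
L_X/L_Y = 10^(−0.4 ΔM) = 10^3.000 = 1000

L_X/L_Y ≈ 1000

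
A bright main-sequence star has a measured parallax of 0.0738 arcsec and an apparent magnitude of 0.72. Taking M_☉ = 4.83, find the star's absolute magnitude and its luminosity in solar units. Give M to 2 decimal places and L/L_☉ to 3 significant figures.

M ≈ 0.06; L/L_☉ ≈ 80.9

d = 1/p = 1/0.0738″ = 13.55 pc
M = m − 5 log₁₀ d + 5 = 0.72 − 5·1.1319 + 5 = 0.060
M − M_☉ = 0.060 − 4.83 = -4.770
L/L_☉ = 10^(−0.4 × -4.770) = 80.89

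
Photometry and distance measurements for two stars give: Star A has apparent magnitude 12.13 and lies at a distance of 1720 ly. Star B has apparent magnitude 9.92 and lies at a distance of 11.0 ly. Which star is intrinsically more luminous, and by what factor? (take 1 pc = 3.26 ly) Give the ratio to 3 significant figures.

Star A is more luminous, by a factor of 3190.

Star A: d = 1720 ly / 3.26 = 527.6 pc
Star A: M = m − 5 log₁₀ d + 5 = 12.13 − 5·2.7223 + 5 = 3.518
Star B: d = 11.0 ly / 3.26 = 3.374 pc
Star B: M = m − 5 log₁₀ d + 5 = 9.92 − 5·0.5282 + 5 = 12.279
ΔM = M_A − M_B = 3.518 − (12.279) = -8.761; smaller M is more luminous → Star A.
L ratio = 10^(0.4 |ΔM|) = 10^3.504 = 3194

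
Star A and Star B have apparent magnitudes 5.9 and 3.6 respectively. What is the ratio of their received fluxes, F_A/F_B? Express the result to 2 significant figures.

Δm = 5.9 − (3.6) = 2.3
Flux ratio = 10^(−0.4 Δm) = 10^(−0.4 × 2.3) = 10^-0.920 = 0.1202

F_A/F_B ≈ 0.12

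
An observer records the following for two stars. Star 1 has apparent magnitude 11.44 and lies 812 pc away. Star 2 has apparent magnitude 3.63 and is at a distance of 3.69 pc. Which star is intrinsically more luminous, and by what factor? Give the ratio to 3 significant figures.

Star 1 is more luminous, by a factor of 36.4.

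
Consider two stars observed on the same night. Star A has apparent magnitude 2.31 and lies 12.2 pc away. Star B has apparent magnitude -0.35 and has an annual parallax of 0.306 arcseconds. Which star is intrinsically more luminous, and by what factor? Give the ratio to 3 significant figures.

Star A: M = m − 5 log₁₀ d + 5 = 2.31 − 5·1.0864 + 5 = 1.878
Star B: d = 1/p = 1/0.306″ = 3.268 pc
Star B: M = m − 5 log₁₀ d + 5 = -0.35 − 5·0.5143 + 5 = 2.079
ΔM = M_A − M_B = 1.878 − (2.079) = -0.200; smaller M is more luminous → Star A.
L ratio = 10^(0.4 |ΔM|) = 10^0.080 = 1.203

Star A is more luminous, by a factor of 1.20.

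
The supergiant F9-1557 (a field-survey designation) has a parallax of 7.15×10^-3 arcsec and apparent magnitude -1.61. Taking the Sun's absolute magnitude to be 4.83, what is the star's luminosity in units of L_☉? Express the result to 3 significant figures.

L/L_☉ ≈ 73700

d = 1/p = 1/7.15×10^-3″ = 139.9 pc
M = m − 5 log₁₀ d + 5 = -1.61 − 5·2.1457 + 5 = -7.338
M − M_☉ = -7.338 − 4.83 = -12.168
L/L_☉ = 10^(−0.4 × -12.168) = 73690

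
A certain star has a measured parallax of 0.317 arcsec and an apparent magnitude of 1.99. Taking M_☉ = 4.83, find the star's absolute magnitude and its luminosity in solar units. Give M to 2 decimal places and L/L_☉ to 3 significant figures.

d = 1/p = 1/0.317″ = 3.155 pc
M = m − 5 log₁₀ d + 5 = 1.99 − 5·0.4989 + 5 = 4.495
M − M_☉ = 4.495 − 4.83 = -0.335
L/L_☉ = 10^(−0.4 × -0.335) = 1.361

M ≈ 4.50; L/L_☉ ≈ 1.36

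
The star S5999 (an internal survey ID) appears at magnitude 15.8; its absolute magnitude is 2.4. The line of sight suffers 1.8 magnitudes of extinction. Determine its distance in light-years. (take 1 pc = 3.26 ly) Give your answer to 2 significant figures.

d ≈ 6800 ly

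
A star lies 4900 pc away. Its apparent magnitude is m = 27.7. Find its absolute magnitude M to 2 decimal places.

M ≈ 14.25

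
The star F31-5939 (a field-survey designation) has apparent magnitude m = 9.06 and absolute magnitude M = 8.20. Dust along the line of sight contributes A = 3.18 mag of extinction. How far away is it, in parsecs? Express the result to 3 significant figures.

m − M = 5 log₁₀(d/10 pc) + A  ⇒  9.06 − (8.20) − 3.18 = 5 log₁₀(d/10)
-2.320 = 5 log₁₀(d/10)
log₁₀ d = (m − M − A)/5 + 1 = 0.5360
d = 10^0.5360 = 3.436 pc

d ≈ 3.44 pc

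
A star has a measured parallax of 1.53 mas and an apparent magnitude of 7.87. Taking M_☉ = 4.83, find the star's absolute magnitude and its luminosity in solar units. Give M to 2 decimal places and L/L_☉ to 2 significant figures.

M ≈ -1.21; L/L_☉ ≈ 260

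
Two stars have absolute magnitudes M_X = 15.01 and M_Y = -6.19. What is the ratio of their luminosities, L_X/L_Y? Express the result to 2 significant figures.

L_X/L_Y ≈ 3.3×10^-9

ΔM = M_X − M_Y = 21.20
L_X/L_Y = 10^(−0.4 ΔM) = 10^-8.480 = 3.311×10^-9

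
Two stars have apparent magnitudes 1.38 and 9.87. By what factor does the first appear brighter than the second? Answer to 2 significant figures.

Δm = 1.38 − (9.87) = -8.49
Flux ratio = 10^(−0.4 Δm) = 10^(−0.4 × -8.49) = 10^3.396 = 2489

2500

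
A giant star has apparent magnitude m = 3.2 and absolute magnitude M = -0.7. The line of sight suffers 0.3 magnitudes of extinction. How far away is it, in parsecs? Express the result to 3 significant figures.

m − M = 5 log₁₀(d/10 pc) + A  ⇒  3.2 − (-0.7) − 0.3 = 5 log₁₀(d/10)
3.600 = 5 log₁₀(d/10)
log₁₀ d = (m − M − A)/5 + 1 = 1.7200
d = 10^1.7200 = 52.48 pc

d ≈ 52.5 pc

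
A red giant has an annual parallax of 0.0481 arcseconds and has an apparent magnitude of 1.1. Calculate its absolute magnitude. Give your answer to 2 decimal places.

M ≈ -0.49

d = 1/p = 1/0.0481″ = 20.79 pc
5 log₁₀(d/10 pc) = 5 log₁₀(20.79) − 5 = 1.589
M = m − 5 log₁₀(d/10) = 1.1 − 1.589 = -0.489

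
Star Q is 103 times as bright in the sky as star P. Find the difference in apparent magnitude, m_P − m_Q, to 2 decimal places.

Pogson: Δm = −2.5 log₁₀(ratio) = −2.5 log₁₀(103) = −2.5 × 2.0128 = -5.032
Star Q is brighter so has the smaller magnitude: m_P − m_Q is positive.

m_P − m_Q ≈ 5.03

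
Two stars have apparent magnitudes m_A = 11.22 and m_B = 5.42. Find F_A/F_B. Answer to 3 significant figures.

F_A/F_B ≈ 4.79×10^-3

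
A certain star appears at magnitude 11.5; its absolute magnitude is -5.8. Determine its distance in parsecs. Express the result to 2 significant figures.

d ≈ 29000 pc

μ = m − M = 17.300
m − M = 5 log₁₀ d − 5
log₁₀ d = (m − M)/5 + 1 = 4.4600
d = 10^4.4600 = 28840 pc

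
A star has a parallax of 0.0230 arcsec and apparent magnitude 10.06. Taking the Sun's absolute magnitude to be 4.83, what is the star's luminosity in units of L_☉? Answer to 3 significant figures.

d = 1/p = 1/0.0230″ = 43.48 pc
M = m − 5 log₁₀ d + 5 = 10.06 − 5·1.6383 + 5 = 6.869
M − M_☉ = 6.869 − 4.83 = 2.039
L/L_☉ = 10^(−0.4 × 2.039) = 0.1529

L/L_☉ ≈ 0.153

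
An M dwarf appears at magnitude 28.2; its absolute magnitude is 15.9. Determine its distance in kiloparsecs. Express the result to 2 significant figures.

d ≈ 2.9 kpc

Distance modulus: m − M = 28.2 − (15.9) = 12.300
m − M = 5 log₁₀ d − 5
log₁₀ d = (m − M)/5 + 1 = 3.4600
d = 10^3.4600 = 2884 pc
= 2.884 kpc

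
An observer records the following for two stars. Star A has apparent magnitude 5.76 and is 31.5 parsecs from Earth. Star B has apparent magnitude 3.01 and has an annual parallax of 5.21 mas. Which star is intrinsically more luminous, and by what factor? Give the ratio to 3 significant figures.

Star B is more luminous, by a factor of 467.

Star A: M = m − 5 log₁₀ d + 5 = 5.76 − 5·1.4983 + 5 = 3.268
Star B: p = 5.21 mas = 5.21×10^-3″ → d = 1/p = 191.9 pc
Star B: M = m − 5 log₁₀ d + 5 = 3.01 − 5·2.2832 + 5 = -3.406
ΔM = M_A − M_B = 3.268 − (-3.406) = 6.674; smaller M is more luminous → Star B.
L ratio = 10^(0.4 |ΔM|) = 10^2.670 = 467.4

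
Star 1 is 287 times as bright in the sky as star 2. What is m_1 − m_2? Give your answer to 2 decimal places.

Pogson: Δm = −2.5 log₁₀(ratio) = −2.5 log₁₀(287) = −2.5 × 2.4579 = -6.145
Star 1 is brighter, so it has the smaller magnitude: the difference is negative.

m_1 − m_2 ≈ -6.14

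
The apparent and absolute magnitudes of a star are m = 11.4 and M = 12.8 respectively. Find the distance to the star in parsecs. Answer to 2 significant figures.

Distance modulus: m − M = 11.4 − (12.8) = -1.400
m − M = 5 log₁₀ d − 5
log₁₀ d = (m − M)/5 + 1 = 0.7200
d = 10^0.7200 = 5.248 pc

d ≈ 5.2 pc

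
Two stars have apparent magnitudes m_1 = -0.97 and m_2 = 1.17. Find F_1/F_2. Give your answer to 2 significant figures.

F_1/F_2 ≈ 7.2

Δm = -0.97 − (1.17) = -2.14
Flux ratio = 10^(−0.4 Δm) = 10^(−0.4 × -2.14) = 10^0.856 = 7.178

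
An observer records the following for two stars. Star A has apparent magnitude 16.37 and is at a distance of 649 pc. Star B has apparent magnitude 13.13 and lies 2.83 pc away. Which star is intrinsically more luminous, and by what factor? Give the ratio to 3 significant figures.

Star A is more luminous, by a factor of 2660.

Star A: M = m − 5 log₁₀ d + 5 = 16.37 − 5·2.8122 + 5 = 7.309
Star B: M = m − 5 log₁₀ d + 5 = 13.13 − 5·0.4518 + 5 = 15.871
ΔM = M_A − M_B = 7.309 − (15.871) = -8.562; smaller M is more luminous → Star A.
L ratio = 10^(0.4 |ΔM|) = 10^3.425 = 2660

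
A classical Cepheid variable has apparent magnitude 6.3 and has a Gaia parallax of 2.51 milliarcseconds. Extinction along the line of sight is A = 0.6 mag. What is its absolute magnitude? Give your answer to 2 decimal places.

M ≈ -2.30

p = 2.51 mas = 2.51×10^-3″ → d = 1/p = 398.4 pc
5 log₁₀(d/10 pc) = 5 log₁₀(398.4) − 5 = 8.002
M = m − 5 log₁₀(d/10) − A = 6.3 − 8.002 − 0.6 = -2.302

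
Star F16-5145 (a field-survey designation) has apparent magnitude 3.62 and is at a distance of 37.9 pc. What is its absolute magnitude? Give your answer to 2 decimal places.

M ≈ 0.73

5 log₁₀(d/10 pc) = 5 log₁₀(37.90) − 5 = 2.893
M = m − 5 log₁₀(d/10) = 3.62 − 2.893 = 0.727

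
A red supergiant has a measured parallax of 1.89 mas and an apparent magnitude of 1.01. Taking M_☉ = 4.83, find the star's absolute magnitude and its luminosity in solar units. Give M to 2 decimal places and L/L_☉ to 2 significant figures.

M ≈ -7.61; L/L_☉ ≈ 94000

d = 1/p = 1000/1.89 mas = 529.1 pc
M = m − 5 log₁₀ d + 5 = 1.01 − 5·2.7235 + 5 = -7.608
M − M_☉ = -7.608 − 4.83 = -12.438
L/L_☉ = 10^(−0.4 × -12.438) = 94420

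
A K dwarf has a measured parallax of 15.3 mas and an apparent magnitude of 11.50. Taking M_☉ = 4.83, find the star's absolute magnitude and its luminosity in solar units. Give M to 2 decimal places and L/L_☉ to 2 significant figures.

d = 1/p = 1000/15.3 mas = 65.36 pc
M = m − 5 log₁₀ d + 5 = 11.50 − 5·1.8153 + 5 = 7.423
M − M_☉ = 7.423 − 4.83 = 2.593
L/L_☉ = 10^(−0.4 × 2.593) = 0.09175

M ≈ 7.42; L/L_☉ ≈ 0.092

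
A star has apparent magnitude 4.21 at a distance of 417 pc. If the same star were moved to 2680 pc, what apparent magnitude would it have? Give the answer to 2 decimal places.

Flux ∝ 1/d², so Δm = 5 log₁₀(d₂/d₁) = 5 log₁₀(2680/417) = 4.040
m₂ = m₁ + Δm = 4.21 + (4.040) = 8.250

m ≈ 8.25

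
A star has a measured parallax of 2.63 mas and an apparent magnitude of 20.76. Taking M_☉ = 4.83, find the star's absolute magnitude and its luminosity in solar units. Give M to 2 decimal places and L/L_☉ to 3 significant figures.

M ≈ 12.86; L/L_☉ ≈ 6.14×10^-4

d = 1/p = 1000/2.63 mas = 380.2 pc
M = m − 5 log₁₀ d + 5 = 20.76 − 5·2.5800 + 5 = 12.860
M − M_☉ = 12.860 − 4.83 = 8.030
L/L_☉ = 10^(−0.4 × 8.030) = 6.139×10^-4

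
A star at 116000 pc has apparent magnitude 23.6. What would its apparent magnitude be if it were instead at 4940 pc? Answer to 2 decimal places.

m ≈ 16.75

Flux ∝ 1/d², so Δm = 5 log₁₀(d₂/d₁) = 5 log₁₀(4940/116000) = -6.854
m₂ = m₁ + Δm = 23.6 + (-6.854) = 16.746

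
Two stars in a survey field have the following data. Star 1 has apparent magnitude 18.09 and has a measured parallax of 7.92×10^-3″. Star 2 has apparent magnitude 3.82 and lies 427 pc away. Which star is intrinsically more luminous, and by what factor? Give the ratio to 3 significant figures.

Star 1: d = 1/p = 1/7.92×10^-3″ = 126.3 pc
Star 1: M = m − 5 log₁₀ d + 5 = 18.09 − 5·2.1013 + 5 = 12.584
Star 2: M = m − 5 log₁₀ d + 5 = 3.82 − 5·2.6304 + 5 = -4.332
ΔM = M_1 − M_2 = 12.584 − (-4.332) = 16.916; smaller M is more luminous → Star 2.
L ratio = 10^(0.4 |ΔM|) = 10^6.766 = 5.839×10^6

Star 2 is more luminous, by a factor of 5.84×10^6.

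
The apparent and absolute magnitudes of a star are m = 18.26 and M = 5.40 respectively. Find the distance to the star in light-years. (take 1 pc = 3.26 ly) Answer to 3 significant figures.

d ≈ 12200 ly

μ = m − M = 12.860
m − M = 5 log₁₀ d − 5
log₁₀ d = (m − M)/5 + 1 = 3.5720
d = 10^3.5720 = 3733 pc
= 12170 ly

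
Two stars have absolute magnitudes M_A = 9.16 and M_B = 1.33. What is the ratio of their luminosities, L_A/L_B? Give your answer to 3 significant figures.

L_A/L_B ≈ 7.38×10^-4

ΔM = M_A − M_B = 7.83
L_A/L_B = 10^(−0.4 ΔM) = 10^-3.132 = 7.379×10^-4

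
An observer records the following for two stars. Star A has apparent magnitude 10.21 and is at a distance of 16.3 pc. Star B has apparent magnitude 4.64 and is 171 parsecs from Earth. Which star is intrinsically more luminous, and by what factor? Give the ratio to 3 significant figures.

Star B is more luminous, by a factor of 18600.

Star A: M = m − 5 log₁₀ d + 5 = 10.21 − 5·1.2122 + 5 = 9.149
Star B: M = m − 5 log₁₀ d + 5 = 4.64 − 5·2.2330 + 5 = -1.525
ΔM = M_A − M_B = 9.149 − (-1.525) = 10.674; smaller M is more luminous → Star B.
L ratio = 10^(0.4 |ΔM|) = 10^4.270 = 18600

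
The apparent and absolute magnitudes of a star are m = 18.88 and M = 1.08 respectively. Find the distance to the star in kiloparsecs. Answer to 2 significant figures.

d ≈ 36 kpc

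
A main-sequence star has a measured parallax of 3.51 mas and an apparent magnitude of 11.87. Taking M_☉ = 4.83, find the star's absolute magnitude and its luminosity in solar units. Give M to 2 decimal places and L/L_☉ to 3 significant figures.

M ≈ 4.60; L/L_☉ ≈ 1.24

d = 1/p = 1000/3.51 mas = 284.9 pc
M = m − 5 log₁₀ d + 5 = 11.87 − 5·2.4547 + 5 = 4.597
M − M_☉ = 4.597 − 4.83 = -0.233
L/L_☉ = 10^(−0.4 × -0.233) = 1.240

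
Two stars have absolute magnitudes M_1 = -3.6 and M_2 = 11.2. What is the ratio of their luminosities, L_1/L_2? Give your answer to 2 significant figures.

L_1/L_2 ≈ 830000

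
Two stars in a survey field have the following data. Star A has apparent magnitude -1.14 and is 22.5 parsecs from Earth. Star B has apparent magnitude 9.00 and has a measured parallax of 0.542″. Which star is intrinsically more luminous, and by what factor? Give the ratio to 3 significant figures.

Star A is more luminous, by a factor of 1.69×10^6.

Star A: M = m − 5 log₁₀ d + 5 = -1.14 − 5·1.3522 + 5 = -2.901
Star B: d = 1/p = 1/0.542″ = 1.845 pc
Star B: M = m − 5 log₁₀ d + 5 = 9.00 − 5·0.2660 + 5 = 12.670
ΔM = M_A − M_B = -2.901 − (12.670) = -15.571; smaller M is more luminous → Star A.
L ratio = 10^(0.4 |ΔM|) = 10^6.228 = 1.692×10^6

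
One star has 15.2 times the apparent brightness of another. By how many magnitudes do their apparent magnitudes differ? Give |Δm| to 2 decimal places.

|Δm| ≈ 2.95

Pogson: Δm = −2.5 log₁₀(ratio) = −2.5 log₁₀(15.2) = −2.5 × 1.1818 = -2.955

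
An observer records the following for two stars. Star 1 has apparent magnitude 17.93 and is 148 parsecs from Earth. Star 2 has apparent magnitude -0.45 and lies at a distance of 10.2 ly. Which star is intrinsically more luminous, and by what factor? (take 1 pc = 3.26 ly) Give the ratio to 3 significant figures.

Star 1: M = m − 5 log₁₀ d + 5 = 17.93 − 5·2.1703 + 5 = 12.079
Star 2: d = 10.2 ly / 3.26 = 3.129 pc
Star 2: M = m − 5 log₁₀ d + 5 = -0.45 − 5·0.4954 + 5 = 2.073
ΔM = M_1 − M_2 = 12.079 − (2.073) = 10.006; smaller M is more luminous → Star 2.
L ratio = 10^(0.4 |ΔM|) = 10^4.002 = 10050

Star 2 is more luminous, by a factor of 10100.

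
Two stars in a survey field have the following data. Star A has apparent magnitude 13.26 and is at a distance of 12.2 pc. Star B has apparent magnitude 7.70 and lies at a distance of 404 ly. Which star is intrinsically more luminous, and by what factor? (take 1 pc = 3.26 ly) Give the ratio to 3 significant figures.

Star B is more luminous, by a factor of 17300.

Star A: M = m − 5 log₁₀ d + 5 = 13.26 − 5·1.0864 + 5 = 12.828
Star B: d = 404 ly / 3.26 = 123.9 pc
Star B: M = m − 5 log₁₀ d + 5 = 7.70 − 5·2.0932 + 5 = 2.234
ΔM = M_A − M_B = 12.828 − (2.234) = 10.594; smaller M is more luminous → Star B.
L ratio = 10^(0.4 |ΔM|) = 10^4.238 = 17280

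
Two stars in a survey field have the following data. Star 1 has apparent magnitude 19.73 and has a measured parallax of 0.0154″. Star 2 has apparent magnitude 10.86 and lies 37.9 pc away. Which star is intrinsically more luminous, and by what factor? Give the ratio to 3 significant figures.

Star 1: d = 1/p = 1/0.0154″ = 64.94 pc
Star 1: M = m − 5 log₁₀ d + 5 = 19.73 − 5·1.8125 + 5 = 15.668
Star 2: M = m − 5 log₁₀ d + 5 = 10.86 − 5·1.5786 + 5 = 7.967
ΔM = M_1 − M_2 = 15.668 − (7.967) = 7.701; smaller M is more luminous → Star 2.
L ratio = 10^(0.4 |ΔM|) = 10^3.080 = 1203

Star 2 is more luminous, by a factor of 1200.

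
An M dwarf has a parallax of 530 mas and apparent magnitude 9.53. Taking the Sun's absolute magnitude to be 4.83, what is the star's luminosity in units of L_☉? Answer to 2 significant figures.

d = 1/p = 1000/530 mas = 1.887 pc
M = m − 5 log₁₀ d + 5 = 9.53 − 5·0.2757 + 5 = 13.151
M − M_☉ = 13.151 − 4.83 = 8.321
L/L_☉ = 10^(−0.4 × 8.321) = 4.693×10^-4

L/L_☉ ≈ 4.7×10^-4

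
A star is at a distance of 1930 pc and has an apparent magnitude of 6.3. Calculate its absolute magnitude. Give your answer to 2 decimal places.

M ≈ -5.13

5 log₁₀(d/10 pc) = 5 log₁₀(1930) − 5 = 11.428
M = m − 5 log₁₀(d/10) = 6.3 − 11.428 = -5.128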